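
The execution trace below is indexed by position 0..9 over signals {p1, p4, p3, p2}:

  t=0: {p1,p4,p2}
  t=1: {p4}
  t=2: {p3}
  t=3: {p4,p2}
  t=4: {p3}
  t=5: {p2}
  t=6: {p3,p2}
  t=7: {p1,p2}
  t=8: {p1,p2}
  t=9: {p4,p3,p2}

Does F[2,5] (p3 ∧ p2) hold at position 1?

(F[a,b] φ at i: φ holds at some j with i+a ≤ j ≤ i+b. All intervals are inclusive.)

Check (p3 ∧ p2) at each j in [3,6]:
  j=3: false
  j=4: false
  j=5: false
  j=6: true
Found at j=6 → formula holds.

True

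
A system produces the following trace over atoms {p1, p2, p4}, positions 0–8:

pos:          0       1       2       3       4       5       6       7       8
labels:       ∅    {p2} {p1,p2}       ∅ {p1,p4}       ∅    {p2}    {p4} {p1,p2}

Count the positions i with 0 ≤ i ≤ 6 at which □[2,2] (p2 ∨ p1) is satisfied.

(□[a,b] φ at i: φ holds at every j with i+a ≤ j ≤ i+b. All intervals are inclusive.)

4

Evaluate at each i in [0,6]:
  i=0: ✓ (all of [2,2])
  i=1: ✗ (fails at j=3)
  i=2: ✓ (all of [4,4])
  i=3: ✗ (fails at j=5)
  i=4: ✓ (all of [6,6])
  i=5: ✗ (fails at j=7)
  i=6: ✓ (all of [8,8])
Positions where it holds: {0, 2, 4, 6} → 4.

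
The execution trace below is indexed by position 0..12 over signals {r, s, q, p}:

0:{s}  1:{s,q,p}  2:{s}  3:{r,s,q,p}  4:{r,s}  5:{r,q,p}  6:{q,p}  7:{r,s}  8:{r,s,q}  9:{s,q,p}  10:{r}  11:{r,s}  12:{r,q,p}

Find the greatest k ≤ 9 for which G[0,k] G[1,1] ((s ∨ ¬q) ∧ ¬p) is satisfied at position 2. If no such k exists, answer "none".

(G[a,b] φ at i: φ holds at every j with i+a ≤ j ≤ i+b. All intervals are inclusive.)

G[1,1] ((s ∨ ¬q) ∧ ¬p) must hold from j=2 onward; find where it first fails.
  j=2: fails → no k works.

none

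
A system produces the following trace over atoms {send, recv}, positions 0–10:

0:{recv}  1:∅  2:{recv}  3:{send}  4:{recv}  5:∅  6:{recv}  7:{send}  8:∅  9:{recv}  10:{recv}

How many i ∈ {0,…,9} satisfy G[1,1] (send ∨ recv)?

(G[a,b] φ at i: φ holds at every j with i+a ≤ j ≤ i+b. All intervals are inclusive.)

7

Evaluate at each i in [0,9]:
  i=0: ✗ (fails at j=1)
  i=1: ✓ (all of [2,2])
  i=2: ✓ (all of [3,3])
  i=3: ✓ (all of [4,4])
  i=4: ✗ (fails at j=5)
  i=5: ✓ (all of [6,6])
  i=6: ✓ (all of [7,7])
  i=7: ✗ (fails at j=8)
  i=8: ✓ (all of [9,9])
  i=9: ✓ (all of [10,10])
Positions where it holds: {1, 2, 3, 5, 6, 8, 9} → 7.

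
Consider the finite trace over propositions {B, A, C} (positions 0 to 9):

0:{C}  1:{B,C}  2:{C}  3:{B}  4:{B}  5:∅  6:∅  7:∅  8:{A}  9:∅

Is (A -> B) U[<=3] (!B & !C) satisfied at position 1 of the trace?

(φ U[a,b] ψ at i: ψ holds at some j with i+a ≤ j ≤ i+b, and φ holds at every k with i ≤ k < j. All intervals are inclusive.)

Need some j in [1,4] with (!B & !C), and (A -> B) at every k in [1,j-1].
  j=1: (!B & !C) false.
  j=2: (!B & !C) false.
  j=3: (!B & !C) false.
  j=4: (!B & !C) false.
No j in the window works → until fails.

No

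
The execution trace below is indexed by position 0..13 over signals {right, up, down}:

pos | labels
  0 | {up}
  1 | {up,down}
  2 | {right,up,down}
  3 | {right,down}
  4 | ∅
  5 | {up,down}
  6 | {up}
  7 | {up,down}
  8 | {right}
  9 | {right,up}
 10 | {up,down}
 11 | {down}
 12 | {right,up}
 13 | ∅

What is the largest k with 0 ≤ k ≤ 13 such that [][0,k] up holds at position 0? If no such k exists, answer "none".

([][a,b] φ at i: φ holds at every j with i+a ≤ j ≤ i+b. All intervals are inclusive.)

2

up must hold from j=0 onward; find where it first fails.
  j=0: holds
  j=1: holds
  j=2: holds
  j=3: fails
Holds on [0,2], so largest k = 2.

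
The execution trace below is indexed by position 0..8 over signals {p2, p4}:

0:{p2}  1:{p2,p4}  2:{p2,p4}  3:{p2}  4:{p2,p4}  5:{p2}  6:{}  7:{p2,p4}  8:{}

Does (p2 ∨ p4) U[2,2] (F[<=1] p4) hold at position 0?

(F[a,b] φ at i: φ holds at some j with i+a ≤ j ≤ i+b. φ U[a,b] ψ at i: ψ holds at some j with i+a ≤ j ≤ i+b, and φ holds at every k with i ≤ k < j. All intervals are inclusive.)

Holds

Need some j in [2,2] with F[<=1] p4, and (p2 ∨ p4) at every k in [0,j-1].
  j=2: F[<=1] p4 holds; (p2 ∨ p4) holds at every k in [0,1] → satisfied.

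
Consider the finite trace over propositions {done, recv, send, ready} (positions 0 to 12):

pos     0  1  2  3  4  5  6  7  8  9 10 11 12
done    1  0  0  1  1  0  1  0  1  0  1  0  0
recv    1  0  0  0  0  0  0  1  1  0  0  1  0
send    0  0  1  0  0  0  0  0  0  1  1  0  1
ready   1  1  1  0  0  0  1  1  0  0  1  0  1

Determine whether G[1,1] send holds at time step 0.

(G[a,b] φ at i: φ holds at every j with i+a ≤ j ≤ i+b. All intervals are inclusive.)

Check send at every j in [1,1]:
  j=1: false
Fails at j=1 → formula fails.

No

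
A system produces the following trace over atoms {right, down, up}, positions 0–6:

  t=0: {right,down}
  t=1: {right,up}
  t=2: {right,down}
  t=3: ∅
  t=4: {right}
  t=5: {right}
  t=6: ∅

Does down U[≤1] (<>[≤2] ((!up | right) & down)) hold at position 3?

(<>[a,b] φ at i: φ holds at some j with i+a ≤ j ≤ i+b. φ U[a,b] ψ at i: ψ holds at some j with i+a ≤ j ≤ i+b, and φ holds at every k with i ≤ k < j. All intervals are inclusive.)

No

Need some j in [3,4] with <>[≤2] ((!up | right) & down), and down at every k in [3,j-1].
  j=3: <>[≤2] ((!up | right) & down) — fails (none in [3,5]).
  j=4: <>[≤2] ((!up | right) & down) — fails (none in [4,6]).
No j in the window works → until fails.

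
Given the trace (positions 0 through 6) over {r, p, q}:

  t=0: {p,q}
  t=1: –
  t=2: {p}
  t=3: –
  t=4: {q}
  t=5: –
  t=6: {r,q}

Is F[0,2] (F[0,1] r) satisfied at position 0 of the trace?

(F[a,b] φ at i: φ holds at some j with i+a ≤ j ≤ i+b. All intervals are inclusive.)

Check F[0,1] r at each j in [0,2]:
  j=0: fails (none in [0,1])
  j=1: fails (none in [1,2])
  j=2: fails (none in [2,3])
No position in the window satisfies it → formula fails.

No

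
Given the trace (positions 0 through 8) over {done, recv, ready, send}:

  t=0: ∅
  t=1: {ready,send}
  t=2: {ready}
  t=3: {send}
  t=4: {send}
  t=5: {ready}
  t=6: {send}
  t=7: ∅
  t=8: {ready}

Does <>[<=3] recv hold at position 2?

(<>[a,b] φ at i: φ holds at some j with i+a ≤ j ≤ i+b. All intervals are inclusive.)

No

Check recv at each j in [2,5]:
  j=2: false
  j=3: false
  j=4: false
  j=5: false
No position in the window satisfies it → formula fails.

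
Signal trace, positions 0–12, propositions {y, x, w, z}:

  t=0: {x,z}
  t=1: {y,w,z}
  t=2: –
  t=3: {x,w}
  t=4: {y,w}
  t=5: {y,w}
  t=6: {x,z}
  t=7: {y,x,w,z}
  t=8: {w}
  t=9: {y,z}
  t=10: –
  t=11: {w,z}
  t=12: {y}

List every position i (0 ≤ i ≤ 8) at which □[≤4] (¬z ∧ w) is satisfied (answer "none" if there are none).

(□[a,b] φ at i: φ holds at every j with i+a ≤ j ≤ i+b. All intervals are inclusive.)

Evaluate at each i in [0,8]:
  i=0: ✗ (fails at j=0)
  i=1: ✗ (fails at j=1)
  i=2: ✗ (fails at j=2)
  i=3: ✗ (fails at j=6)
  i=4: ✗ (fails at j=6)
  i=5: ✗ (fails at j=6)
  i=6: ✗ (fails at j=6)
  i=7: ✗ (fails at j=7)
  i=8: ✗ (fails at j=9)

none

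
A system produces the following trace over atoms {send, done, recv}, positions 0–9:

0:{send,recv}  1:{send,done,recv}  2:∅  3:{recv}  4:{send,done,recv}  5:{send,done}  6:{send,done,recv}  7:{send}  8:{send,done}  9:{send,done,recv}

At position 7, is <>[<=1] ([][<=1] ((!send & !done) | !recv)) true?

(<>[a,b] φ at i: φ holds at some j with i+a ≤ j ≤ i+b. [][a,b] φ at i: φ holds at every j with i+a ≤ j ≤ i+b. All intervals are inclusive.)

Check [][<=1] ((!send & !done) | !recv) at each j in [7,8]:
  j=7: holds on [7,8]
  j=8: fails at 9
Found at j=7 → formula holds.

True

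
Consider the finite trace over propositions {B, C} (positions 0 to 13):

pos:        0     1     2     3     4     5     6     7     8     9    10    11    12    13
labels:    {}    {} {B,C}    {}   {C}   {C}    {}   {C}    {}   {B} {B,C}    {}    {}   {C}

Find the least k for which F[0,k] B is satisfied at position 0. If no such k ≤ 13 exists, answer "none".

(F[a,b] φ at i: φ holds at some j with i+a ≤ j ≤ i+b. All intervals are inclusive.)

Scan j = 0,1,… for B:
  j=0: fails
  j=1: fails
  j=2: holds
First hit at j=2, so smallest k = 2-0 = 2.

2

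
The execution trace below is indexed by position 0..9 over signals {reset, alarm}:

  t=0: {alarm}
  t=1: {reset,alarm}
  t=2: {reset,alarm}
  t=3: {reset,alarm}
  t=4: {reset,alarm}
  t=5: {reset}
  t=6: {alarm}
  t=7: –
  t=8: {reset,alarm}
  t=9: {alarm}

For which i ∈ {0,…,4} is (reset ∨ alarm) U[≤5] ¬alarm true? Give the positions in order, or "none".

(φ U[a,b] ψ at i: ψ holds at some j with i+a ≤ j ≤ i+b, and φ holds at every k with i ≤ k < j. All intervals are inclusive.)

0, 1, 2, 3, 4

Evaluate at each i in [0,4]:
  i=0: ✓ (rhs at j=5; lhs holds on [0,4])
  i=1: ✓ (rhs at j=5; lhs holds on [1,4])
  i=2: ✓ (rhs at j=5; lhs holds on [2,4])
  i=3: ✓ (rhs at j=5; lhs holds on [3,4])
  i=4: ✓ (rhs at j=5; lhs holds on [4,4])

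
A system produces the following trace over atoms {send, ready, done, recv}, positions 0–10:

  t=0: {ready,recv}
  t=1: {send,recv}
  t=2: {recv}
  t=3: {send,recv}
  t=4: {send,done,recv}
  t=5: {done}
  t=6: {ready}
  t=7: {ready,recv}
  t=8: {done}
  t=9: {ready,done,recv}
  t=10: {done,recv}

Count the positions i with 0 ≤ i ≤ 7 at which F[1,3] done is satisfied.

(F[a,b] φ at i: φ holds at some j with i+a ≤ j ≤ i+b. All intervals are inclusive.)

7

Evaluate at each i in [0,7]:
  i=0: ✗ (none in [1,3])
  i=1: ✓ (witness j=4)
  i=2: ✓ (witness j=4)
  i=3: ✓ (witness j=4)
  i=4: ✓ (witness j=5)
  i=5: ✓ (witness j=8)
  i=6: ✓ (witness j=8)
  i=7: ✓ (witness j=8)
Positions where it holds: {1, 2, 3, 4, 5, 6, 7} → 7.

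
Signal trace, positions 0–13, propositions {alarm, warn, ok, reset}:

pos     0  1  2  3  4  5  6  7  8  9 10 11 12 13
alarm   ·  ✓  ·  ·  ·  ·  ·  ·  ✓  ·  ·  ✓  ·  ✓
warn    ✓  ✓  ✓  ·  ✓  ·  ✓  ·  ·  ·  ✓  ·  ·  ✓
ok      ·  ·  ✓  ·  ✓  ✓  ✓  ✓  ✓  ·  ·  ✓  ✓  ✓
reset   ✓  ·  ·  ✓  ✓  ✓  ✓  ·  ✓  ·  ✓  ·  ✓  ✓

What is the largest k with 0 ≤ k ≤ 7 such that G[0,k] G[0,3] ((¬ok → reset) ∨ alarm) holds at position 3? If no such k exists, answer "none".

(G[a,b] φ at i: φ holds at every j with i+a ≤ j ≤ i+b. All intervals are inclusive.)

G[0,3] ((¬ok → reset) ∨ alarm) must hold from j=3 onward; find where it first fails.
  j=3: holds
  j=4: holds
  j=5: holds
  j=6: fails
Holds on [3,5], so largest k = 2.

2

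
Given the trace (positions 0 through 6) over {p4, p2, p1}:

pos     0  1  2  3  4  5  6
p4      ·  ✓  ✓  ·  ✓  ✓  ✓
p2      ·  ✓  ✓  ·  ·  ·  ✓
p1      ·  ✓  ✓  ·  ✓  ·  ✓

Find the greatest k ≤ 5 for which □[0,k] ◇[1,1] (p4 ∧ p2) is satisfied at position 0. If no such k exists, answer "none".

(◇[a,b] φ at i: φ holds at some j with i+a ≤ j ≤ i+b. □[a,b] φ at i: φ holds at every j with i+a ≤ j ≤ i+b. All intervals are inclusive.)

◇[1,1] (p4 ∧ p2) must hold from j=0 onward; find where it first fails.
  j=0: holds
  j=1: holds
  j=2: fails
Holds on [0,1], so largest k = 1.

1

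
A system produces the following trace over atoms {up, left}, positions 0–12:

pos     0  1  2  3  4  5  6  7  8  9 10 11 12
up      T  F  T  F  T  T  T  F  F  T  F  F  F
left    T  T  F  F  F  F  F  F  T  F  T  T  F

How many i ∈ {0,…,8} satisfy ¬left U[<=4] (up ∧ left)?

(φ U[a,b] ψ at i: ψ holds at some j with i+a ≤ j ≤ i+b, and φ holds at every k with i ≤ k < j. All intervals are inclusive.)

1

Evaluate at each i in [0,8]:
  i=0: ✓ (rhs at j=0)
  i=1: ✗ (no rhs in [1,5])
  i=2: ✗ (no rhs in [2,6])
  i=3: ✗ (no rhs in [3,7])
  i=4: ✗ (no rhs in [4,8])
  i=5: ✗ (no rhs in [5,9])
  i=6: ✗ (no rhs in [6,10])
  i=7: ✗ (no rhs in [7,11])
  i=8: ✗ (no rhs in [8,12])
Positions where it holds: {0} → 1.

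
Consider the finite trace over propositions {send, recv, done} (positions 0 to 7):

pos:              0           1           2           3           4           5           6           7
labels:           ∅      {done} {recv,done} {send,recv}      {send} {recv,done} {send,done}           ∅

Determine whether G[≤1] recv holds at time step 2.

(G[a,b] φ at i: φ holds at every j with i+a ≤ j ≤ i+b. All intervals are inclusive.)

Check recv at every j in [2,3]:
  j=2: true
  j=3: true
All positions satisfy it → formula holds.

True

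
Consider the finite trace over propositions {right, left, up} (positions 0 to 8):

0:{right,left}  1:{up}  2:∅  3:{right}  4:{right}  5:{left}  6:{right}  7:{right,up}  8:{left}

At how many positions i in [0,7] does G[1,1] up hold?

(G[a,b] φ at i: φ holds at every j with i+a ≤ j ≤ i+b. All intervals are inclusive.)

Evaluate at each i in [0,7]:
  i=0: ✓ (all of [1,1])
  i=1: ✗ (fails at j=2)
  i=2: ✗ (fails at j=3)
  i=3: ✗ (fails at j=4)
  i=4: ✗ (fails at j=5)
  i=5: ✗ (fails at j=6)
  i=6: ✓ (all of [7,7])
  i=7: ✗ (fails at j=8)
Positions where it holds: {0, 6} → 2.

2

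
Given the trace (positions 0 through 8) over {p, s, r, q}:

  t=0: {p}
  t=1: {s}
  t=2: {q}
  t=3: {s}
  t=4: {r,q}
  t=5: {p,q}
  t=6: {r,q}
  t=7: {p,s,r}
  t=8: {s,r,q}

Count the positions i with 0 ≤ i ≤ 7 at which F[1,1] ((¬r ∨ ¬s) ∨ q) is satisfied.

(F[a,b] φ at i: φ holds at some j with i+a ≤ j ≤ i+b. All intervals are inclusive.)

Evaluate at each i in [0,7]:
  i=0: ✓ (witness j=1)
  i=1: ✓ (witness j=2)
  i=2: ✓ (witness j=3)
  i=3: ✓ (witness j=4)
  i=4: ✓ (witness j=5)
  i=5: ✓ (witness j=6)
  i=6: ✗ (none in [7,7])
  i=7: ✓ (witness j=8)
Positions where it holds: {0, 1, 2, 3, 4, 5, 7} → 7.

7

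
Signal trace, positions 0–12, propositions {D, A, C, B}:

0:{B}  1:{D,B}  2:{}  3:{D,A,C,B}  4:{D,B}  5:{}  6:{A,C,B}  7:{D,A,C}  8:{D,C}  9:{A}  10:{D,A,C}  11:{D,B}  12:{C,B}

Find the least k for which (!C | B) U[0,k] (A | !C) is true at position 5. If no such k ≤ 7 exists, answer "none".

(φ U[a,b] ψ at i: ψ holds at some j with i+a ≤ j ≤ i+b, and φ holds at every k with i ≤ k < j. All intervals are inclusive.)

Need earliest j ≥ 5 with (A | !C), and (!C | B) at every k in [5,j-1].
  j=5: rhs holds (empty prefix). k = 0.

0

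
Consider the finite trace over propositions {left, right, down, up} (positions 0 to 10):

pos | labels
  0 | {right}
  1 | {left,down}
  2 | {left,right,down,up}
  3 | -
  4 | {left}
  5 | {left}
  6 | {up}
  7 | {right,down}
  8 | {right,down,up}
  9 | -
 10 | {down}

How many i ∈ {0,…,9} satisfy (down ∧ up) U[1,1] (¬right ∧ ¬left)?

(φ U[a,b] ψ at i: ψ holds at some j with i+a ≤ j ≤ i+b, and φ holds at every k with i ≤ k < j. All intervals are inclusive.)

Evaluate at each i in [0,9]:
  i=0: ✗ (no rhs in [1,1])
  i=1: ✗ (no rhs in [2,2])
  i=2: ✓ (rhs at j=3; lhs holds on [2,2])
  i=3: ✗ (no rhs in [4,4])
  i=4: ✗ (no rhs in [5,5])
  i=5: ✗ (lhs fails at k=5 before rhs at j=6)
  i=6: ✗ (no rhs in [7,7])
  i=7: ✗ (no rhs in [8,8])
  i=8: ✓ (rhs at j=9; lhs holds on [8,8])
  i=9: ✗ (lhs fails at k=9 before rhs at j=10)
Positions where it holds: {2, 8} → 2.

2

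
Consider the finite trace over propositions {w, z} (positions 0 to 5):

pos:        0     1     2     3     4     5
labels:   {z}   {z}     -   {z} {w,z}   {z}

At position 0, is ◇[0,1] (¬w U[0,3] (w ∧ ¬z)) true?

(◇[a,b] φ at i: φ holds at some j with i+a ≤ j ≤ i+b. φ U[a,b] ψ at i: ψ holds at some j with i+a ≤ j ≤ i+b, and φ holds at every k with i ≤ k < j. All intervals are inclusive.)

Does not hold

Check (¬w U[0,3] (w ∧ ¬z)) at each j in [0,1]:
  j=0: fails
  j=1: fails
No position in the window satisfies it → formula fails.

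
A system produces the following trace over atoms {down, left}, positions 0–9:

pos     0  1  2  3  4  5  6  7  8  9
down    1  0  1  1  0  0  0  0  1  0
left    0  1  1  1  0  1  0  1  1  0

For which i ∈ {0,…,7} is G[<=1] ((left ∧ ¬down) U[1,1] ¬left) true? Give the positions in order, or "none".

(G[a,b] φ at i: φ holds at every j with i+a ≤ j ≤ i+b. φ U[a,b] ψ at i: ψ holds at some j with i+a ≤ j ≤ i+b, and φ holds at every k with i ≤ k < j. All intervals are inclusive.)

none

Evaluate at each i in [0,7]:
  i=0: ✗ (fails at j=0)
  i=1: ✗ (fails at j=1)
  i=2: ✗ (fails at j=2)
  i=3: ✗ (fails at j=3)
  i=4: ✗ (fails at j=4)
  i=5: ✗ (fails at j=6)
  i=6: ✗ (fails at j=6)
  i=7: ✗ (fails at j=7)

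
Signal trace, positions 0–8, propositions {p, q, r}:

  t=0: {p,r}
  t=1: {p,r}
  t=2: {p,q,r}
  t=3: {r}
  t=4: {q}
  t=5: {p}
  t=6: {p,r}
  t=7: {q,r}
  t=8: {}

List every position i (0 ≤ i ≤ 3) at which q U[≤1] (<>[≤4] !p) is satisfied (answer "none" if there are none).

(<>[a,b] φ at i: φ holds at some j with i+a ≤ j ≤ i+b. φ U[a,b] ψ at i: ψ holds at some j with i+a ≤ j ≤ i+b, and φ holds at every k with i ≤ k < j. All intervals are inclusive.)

0, 1, 2, 3

Evaluate at each i in [0,3]:
  i=0: ✓ (rhs at j=0)
  i=1: ✓ (rhs at j=1)
  i=2: ✓ (rhs at j=2)
  i=3: ✓ (rhs at j=3)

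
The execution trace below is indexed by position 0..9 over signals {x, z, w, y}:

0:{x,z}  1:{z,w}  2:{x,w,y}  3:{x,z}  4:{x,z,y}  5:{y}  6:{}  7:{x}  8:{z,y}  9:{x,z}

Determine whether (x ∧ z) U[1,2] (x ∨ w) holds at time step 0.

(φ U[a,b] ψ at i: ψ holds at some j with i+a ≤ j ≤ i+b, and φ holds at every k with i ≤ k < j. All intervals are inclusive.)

Need some j in [1,2] with (x ∨ w), and (x ∧ z) at every k in [0,j-1].
  j=1: (x ∨ w) holds; (x ∧ z) holds at every k in [0,0] → satisfied.

True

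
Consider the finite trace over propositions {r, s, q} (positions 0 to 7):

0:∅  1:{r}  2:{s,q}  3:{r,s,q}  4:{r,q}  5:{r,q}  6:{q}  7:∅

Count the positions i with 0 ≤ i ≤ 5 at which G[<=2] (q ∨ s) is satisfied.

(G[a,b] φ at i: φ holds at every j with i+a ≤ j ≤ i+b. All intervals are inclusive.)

Evaluate at each i in [0,5]:
  i=0: ✗ (fails at j=0)
  i=1: ✗ (fails at j=1)
  i=2: ✓ (all of [2,4])
  i=3: ✓ (all of [3,5])
  i=4: ✓ (all of [4,6])
  i=5: ✗ (fails at j=7)
Positions where it holds: {2, 3, 4} → 3.

3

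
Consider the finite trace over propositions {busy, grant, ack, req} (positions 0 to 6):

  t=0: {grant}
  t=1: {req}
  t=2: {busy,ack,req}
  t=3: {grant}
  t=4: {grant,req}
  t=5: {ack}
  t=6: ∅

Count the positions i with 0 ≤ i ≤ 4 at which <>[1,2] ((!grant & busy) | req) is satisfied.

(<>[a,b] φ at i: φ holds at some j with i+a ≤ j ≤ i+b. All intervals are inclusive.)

4

Evaluate at each i in [0,4]:
  i=0: ✓ (witness j=1)
  i=1: ✓ (witness j=2)
  i=2: ✓ (witness j=4)
  i=3: ✓ (witness j=4)
  i=4: ✗ (none in [5,6])
Positions where it holds: {0, 1, 2, 3} → 4.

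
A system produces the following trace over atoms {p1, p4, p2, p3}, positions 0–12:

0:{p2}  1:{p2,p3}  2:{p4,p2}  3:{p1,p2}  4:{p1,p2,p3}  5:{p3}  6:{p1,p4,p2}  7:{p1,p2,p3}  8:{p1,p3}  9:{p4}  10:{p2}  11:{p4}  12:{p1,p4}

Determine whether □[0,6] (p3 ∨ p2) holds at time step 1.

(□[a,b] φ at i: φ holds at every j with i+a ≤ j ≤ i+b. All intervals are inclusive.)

Yes

Check (p3 ∨ p2) at every j in [1,7]:
  j=1: true
  j=2: true
  j=3: true
  j=4: true
  j=5: true
  j=6: true
  j=7: true
All positions satisfy it → formula holds.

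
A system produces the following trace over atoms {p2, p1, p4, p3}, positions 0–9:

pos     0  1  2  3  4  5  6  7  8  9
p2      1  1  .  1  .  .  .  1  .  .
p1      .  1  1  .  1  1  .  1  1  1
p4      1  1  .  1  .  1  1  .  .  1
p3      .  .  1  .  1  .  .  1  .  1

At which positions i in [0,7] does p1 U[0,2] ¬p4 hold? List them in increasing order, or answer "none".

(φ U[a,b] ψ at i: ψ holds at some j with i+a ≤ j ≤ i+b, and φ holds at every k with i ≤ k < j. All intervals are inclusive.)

Evaluate at each i in [0,7]:
  i=0: ✗ (lhs fails at k=0 before rhs at j=2)
  i=1: ✓ (rhs at j=2; lhs holds on [1,1])
  i=2: ✓ (rhs at j=2)
  i=3: ✗ (lhs fails at k=3 before rhs at j=4)
  i=4: ✓ (rhs at j=4)
  i=5: ✗ (lhs fails at k=6 before rhs at j=7)
  i=6: ✗ (lhs fails at k=6 before rhs at j=7)
  i=7: ✓ (rhs at j=7)

1, 2, 4, 7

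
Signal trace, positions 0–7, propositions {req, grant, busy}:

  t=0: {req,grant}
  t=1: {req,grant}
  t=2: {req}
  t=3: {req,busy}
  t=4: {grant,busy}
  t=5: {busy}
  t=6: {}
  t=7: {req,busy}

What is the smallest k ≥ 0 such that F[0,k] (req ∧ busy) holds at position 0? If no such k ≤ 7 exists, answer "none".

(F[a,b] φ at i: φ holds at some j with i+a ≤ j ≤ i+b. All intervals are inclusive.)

3

Scan j = 0,1,… for (req ∧ busy):
  j=0: fails
  j=1: fails
  j=2: fails
  j=3: holds
First hit at j=3, so smallest k = 3-0 = 3.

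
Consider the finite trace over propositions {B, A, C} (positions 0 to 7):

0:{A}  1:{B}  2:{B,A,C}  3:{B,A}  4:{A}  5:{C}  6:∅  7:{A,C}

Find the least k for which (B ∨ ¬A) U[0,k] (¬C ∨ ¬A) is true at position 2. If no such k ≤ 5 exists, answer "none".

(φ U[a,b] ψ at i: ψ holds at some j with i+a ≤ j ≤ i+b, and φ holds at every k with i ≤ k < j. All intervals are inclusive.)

Need earliest j ≥ 2 with (¬C ∨ ¬A), and (B ∨ ¬A) at every k in [2,j-1].
  j=2: rhs fails.
  j=3: rhs holds; lhs holds on [2,2]. k = 1.

1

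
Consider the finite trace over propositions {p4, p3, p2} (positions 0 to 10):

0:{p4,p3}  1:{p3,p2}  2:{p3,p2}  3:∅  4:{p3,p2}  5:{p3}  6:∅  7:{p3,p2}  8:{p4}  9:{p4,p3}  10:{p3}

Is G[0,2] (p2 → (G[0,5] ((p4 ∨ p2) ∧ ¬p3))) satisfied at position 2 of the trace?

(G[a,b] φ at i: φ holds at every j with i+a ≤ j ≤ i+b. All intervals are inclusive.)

False

Check (p2 → (G[0,5] ((p4 ∨ p2) ∧ ¬p3))) at every j in [2,4]:
  j=2: antecedent true; consequent fails at 2 → ✗
  j=3: antecedent false → ✓
  j=4: antecedent true; consequent fails at 4 → ✗
Fails at j=2 → formula fails.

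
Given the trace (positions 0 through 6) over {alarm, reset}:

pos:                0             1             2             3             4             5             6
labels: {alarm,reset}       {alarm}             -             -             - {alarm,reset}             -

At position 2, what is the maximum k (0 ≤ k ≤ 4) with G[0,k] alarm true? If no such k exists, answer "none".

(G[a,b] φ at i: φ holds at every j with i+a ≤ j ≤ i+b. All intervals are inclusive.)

none

alarm must hold from j=2 onward; find where it first fails.
  j=2: fails → no k works.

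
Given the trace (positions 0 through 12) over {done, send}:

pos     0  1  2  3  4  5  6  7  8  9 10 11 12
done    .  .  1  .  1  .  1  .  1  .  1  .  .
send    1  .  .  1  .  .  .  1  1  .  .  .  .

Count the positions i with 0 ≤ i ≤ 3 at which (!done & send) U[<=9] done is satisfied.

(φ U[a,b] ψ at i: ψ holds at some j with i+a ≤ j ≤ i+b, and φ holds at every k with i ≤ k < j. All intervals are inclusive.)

Evaluate at each i in [0,3]:
  i=0: ✗ (lhs fails at k=1 before rhs at j=2)
  i=1: ✗ (lhs fails at k=1 before rhs at j=2)
  i=2: ✓ (rhs at j=2)
  i=3: ✓ (rhs at j=4; lhs holds on [3,3])
Positions where it holds: {2, 3} → 2.

2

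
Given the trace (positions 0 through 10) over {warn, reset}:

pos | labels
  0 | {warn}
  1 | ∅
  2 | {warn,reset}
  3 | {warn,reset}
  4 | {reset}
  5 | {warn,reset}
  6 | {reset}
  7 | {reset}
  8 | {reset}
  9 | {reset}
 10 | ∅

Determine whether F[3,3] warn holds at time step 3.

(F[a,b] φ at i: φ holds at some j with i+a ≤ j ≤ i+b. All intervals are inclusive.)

No

Check warn at each j in [6,6]:
  j=6: false
No position in the window satisfies it → formula fails.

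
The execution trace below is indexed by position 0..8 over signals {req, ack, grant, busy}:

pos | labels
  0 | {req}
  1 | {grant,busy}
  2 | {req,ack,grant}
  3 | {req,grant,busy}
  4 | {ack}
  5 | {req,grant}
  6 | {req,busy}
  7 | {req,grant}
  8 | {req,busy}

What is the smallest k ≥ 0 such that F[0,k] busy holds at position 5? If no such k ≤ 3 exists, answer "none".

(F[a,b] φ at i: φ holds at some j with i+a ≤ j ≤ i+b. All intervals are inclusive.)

1

Scan j = 5,6,… for busy:
  j=5: fails
  j=6: holds
First hit at j=6, so smallest k = 6-5 = 1.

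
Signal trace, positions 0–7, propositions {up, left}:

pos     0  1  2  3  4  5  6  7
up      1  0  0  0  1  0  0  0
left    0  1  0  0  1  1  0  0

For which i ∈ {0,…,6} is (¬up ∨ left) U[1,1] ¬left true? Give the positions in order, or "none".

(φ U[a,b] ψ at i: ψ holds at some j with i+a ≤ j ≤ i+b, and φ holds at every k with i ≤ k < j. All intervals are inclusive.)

1, 2, 5, 6

Evaluate at each i in [0,6]:
  i=0: ✗ (no rhs in [1,1])
  i=1: ✓ (rhs at j=2; lhs holds on [1,1])
  i=2: ✓ (rhs at j=3; lhs holds on [2,2])
  i=3: ✗ (no rhs in [4,4])
  i=4: ✗ (no rhs in [5,5])
  i=5: ✓ (rhs at j=6; lhs holds on [5,5])
  i=6: ✓ (rhs at j=7; lhs holds on [6,6])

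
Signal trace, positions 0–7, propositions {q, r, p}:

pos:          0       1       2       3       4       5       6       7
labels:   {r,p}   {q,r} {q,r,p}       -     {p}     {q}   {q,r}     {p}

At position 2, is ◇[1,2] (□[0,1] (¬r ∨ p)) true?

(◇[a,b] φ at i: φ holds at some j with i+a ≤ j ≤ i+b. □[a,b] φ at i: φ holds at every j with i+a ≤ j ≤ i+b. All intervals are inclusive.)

True

Check □[0,1] (¬r ∨ p) at each j in [3,4]:
  j=3: holds on [3,4]
  j=4: holds on [4,5]
Found at j=3 → formula holds.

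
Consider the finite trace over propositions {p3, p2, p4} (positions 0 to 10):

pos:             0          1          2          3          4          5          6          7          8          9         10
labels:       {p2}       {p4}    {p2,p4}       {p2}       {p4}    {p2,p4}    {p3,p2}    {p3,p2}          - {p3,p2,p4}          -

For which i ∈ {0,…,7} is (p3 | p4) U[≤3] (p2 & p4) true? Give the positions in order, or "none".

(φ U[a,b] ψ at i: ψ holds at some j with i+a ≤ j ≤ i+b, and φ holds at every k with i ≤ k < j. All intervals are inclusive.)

1, 2, 4, 5

Evaluate at each i in [0,7]:
  i=0: ✗ (lhs fails at k=0 before rhs at j=2)
  i=1: ✓ (rhs at j=2; lhs holds on [1,1])
  i=2: ✓ (rhs at j=2)
  i=3: ✗ (lhs fails at k=3 before rhs at j=5)
  i=4: ✓ (rhs at j=5; lhs holds on [4,4])
  i=5: ✓ (rhs at j=5)
  i=6: ✗ (lhs fails at k=8 before rhs at j=9)
  i=7: ✗ (lhs fails at k=8 before rhs at j=9)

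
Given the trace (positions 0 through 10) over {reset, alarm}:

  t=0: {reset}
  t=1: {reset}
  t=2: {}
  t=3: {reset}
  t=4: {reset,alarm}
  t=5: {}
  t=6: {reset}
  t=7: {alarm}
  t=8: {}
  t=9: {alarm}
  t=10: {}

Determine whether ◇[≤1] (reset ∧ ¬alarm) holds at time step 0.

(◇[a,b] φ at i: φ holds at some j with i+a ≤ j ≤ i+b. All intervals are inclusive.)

Holds

Check (reset ∧ ¬alarm) at each j in [0,1]:
  j=0: true
  j=1: true
Found at j=0 → formula holds.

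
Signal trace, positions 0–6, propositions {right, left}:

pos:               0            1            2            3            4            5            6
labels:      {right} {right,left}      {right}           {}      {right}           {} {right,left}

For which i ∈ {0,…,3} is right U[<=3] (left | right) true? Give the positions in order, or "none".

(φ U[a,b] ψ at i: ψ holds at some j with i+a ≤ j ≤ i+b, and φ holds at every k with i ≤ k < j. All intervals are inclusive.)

Evaluate at each i in [0,3]:
  i=0: ✓ (rhs at j=0)
  i=1: ✓ (rhs at j=1)
  i=2: ✓ (rhs at j=2)
  i=3: ✗ (lhs fails at k=3 before rhs at j=4)

0, 1, 2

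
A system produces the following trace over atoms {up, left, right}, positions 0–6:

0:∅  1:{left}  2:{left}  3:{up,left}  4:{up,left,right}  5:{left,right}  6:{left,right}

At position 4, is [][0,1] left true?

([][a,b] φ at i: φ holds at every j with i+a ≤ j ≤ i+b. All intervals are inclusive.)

Check left at every j in [4,5]:
  j=4: true
  j=5: true
All positions satisfy it → formula holds.

Yes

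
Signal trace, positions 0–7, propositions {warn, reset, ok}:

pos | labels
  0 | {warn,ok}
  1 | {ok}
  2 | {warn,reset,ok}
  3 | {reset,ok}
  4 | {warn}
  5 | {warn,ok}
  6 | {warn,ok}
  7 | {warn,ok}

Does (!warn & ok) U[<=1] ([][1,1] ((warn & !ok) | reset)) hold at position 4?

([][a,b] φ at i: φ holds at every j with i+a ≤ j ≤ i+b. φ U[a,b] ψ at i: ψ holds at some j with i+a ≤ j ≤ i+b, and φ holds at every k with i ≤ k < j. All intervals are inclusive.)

False

Need some j in [4,5] with [][1,1] ((warn & !ok) | reset), and (!warn & ok) at every k in [4,j-1].
  j=4: [][1,1] ((warn & !ok) | reset) — fails at 5.
  j=5: [][1,1] ((warn & !ok) | reset) — fails at 6.
No j in the window works → until fails.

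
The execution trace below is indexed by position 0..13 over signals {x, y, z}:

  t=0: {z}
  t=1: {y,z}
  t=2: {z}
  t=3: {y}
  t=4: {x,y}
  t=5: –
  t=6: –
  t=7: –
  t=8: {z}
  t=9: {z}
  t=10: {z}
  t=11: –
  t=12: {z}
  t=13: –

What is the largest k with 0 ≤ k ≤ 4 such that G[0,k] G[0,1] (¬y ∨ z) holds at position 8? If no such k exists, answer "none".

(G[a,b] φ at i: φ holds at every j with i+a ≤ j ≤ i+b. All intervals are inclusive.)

G[0,1] (¬y ∨ z) must hold from j=8 onward; find where it first fails.
  j=8: holds
  j=9: holds
  j=10: holds
  j=11: holds
  j=12: holds
Holds through j=12; largest k = 4.

4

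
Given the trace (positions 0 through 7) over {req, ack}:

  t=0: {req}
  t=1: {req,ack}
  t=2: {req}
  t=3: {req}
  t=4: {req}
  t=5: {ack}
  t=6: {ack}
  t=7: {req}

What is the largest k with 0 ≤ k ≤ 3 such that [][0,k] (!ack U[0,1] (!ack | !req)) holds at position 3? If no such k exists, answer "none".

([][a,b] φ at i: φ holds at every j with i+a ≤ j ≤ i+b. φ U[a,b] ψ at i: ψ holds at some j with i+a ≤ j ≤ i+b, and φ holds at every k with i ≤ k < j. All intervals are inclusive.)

(!ack U[0,1] (!ack | !req)) must hold from j=3 onward; find where it first fails.
  j=3: holds
  j=4: holds
  j=5: holds
  j=6: holds
Holds through j=6; largest k = 3.

3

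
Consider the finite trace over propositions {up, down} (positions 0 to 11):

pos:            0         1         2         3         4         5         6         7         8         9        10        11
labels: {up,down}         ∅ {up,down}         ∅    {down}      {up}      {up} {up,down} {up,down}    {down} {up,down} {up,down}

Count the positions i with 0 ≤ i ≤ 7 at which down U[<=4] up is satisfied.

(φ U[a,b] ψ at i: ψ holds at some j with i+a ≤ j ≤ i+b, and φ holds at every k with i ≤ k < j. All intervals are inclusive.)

Evaluate at each i in [0,7]:
  i=0: ✓ (rhs at j=0)
  i=1: ✗ (lhs fails at k=1 before rhs at j=2)
  i=2: ✓ (rhs at j=2)
  i=3: ✗ (lhs fails at k=3 before rhs at j=5)
  i=4: ✓ (rhs at j=5; lhs holds on [4,4])
  i=5: ✓ (rhs at j=5)
  i=6: ✓ (rhs at j=6)
  i=7: ✓ (rhs at j=7)
Positions where it holds: {0, 2, 4, 5, 6, 7} → 6.

6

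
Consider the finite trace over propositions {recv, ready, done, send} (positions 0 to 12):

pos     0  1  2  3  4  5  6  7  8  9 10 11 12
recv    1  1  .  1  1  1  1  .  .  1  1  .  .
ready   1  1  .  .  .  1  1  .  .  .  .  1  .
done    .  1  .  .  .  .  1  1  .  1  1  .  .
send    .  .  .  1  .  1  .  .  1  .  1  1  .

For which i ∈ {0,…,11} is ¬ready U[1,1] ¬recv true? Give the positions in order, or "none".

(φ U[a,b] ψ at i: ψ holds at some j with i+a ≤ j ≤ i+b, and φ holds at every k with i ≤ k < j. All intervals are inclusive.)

7, 10

Evaluate at each i in [0,11]:
  i=0: ✗ (no rhs in [1,1])
  i=1: ✗ (lhs fails at k=1 before rhs at j=2)
  i=2: ✗ (no rhs in [3,3])
  i=3: ✗ (no rhs in [4,4])
  i=4: ✗ (no rhs in [5,5])
  i=5: ✗ (no rhs in [6,6])
  i=6: ✗ (lhs fails at k=6 before rhs at j=7)
  i=7: ✓ (rhs at j=8; lhs holds on [7,7])
  i=8: ✗ (no rhs in [9,9])
  i=9: ✗ (no rhs in [10,10])
  i=10: ✓ (rhs at j=11; lhs holds on [10,10])
  i=11: ✗ (lhs fails at k=11 before rhs at j=12)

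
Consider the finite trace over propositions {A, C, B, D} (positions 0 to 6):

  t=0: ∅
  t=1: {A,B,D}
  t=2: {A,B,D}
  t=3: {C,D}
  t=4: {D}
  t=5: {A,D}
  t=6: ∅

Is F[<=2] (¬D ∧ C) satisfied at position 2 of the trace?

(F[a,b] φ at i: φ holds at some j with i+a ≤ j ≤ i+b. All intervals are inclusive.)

Check (¬D ∧ C) at each j in [2,4]:
  j=2: false
  j=3: false
  j=4: false
No position in the window satisfies it → formula fails.

Does not hold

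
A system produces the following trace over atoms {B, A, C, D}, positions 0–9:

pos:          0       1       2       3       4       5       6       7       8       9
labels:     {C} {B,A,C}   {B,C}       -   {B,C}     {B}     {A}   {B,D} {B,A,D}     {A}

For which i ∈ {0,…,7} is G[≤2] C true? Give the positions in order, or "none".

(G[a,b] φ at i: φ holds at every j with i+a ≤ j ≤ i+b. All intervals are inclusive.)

0

Evaluate at each i in [0,7]:
  i=0: ✓ (all of [0,2])
  i=1: ✗ (fails at j=3)
  i=2: ✗ (fails at j=3)
  i=3: ✗ (fails at j=3)
  i=4: ✗ (fails at j=5)
  i=5: ✗ (fails at j=5)
  i=6: ✗ (fails at j=6)
  i=7: ✗ (fails at j=7)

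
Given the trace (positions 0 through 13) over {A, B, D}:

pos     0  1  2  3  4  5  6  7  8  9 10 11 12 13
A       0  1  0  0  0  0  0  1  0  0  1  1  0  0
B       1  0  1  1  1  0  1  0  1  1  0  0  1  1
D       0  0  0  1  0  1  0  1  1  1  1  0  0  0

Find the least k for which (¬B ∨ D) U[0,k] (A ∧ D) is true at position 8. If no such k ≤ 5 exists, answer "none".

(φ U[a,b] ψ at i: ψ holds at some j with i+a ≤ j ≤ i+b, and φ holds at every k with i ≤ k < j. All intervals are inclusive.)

Need earliest j ≥ 8 with (A ∧ D), and (¬B ∨ D) at every k in [8,j-1].
  j=8: rhs fails.
  j=9: rhs fails.
  j=10: rhs holds; lhs holds on [8,9]. k = 2.

2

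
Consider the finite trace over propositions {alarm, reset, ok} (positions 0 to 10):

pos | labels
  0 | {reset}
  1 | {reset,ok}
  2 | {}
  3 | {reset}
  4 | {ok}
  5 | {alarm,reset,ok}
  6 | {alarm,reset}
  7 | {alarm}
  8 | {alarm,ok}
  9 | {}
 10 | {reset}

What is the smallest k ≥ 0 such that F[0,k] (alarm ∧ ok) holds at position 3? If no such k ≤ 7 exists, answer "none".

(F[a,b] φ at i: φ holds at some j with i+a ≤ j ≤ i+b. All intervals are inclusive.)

Scan j = 3,4,… for (alarm ∧ ok):
  j=3: fails
  j=4: fails
  j=5: holds
First hit at j=5, so smallest k = 5-3 = 2.

2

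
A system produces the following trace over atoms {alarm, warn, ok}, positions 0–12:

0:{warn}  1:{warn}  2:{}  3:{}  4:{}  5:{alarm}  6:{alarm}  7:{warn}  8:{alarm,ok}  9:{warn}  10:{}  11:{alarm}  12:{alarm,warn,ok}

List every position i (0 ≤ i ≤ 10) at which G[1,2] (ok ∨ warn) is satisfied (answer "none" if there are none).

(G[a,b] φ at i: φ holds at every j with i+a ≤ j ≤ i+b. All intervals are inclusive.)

6, 7

Evaluate at each i in [0,10]:
  i=0: ✗ (fails at j=2)
  i=1: ✗ (fails at j=2)
  i=2: ✗ (fails at j=3)
  i=3: ✗ (fails at j=4)
  i=4: ✗ (fails at j=5)
  i=5: ✗ (fails at j=6)
  i=6: ✓ (all of [7,8])
  i=7: ✓ (all of [8,9])
  i=8: ✗ (fails at j=10)
  i=9: ✗ (fails at j=10)
  i=10: ✗ (fails at j=11)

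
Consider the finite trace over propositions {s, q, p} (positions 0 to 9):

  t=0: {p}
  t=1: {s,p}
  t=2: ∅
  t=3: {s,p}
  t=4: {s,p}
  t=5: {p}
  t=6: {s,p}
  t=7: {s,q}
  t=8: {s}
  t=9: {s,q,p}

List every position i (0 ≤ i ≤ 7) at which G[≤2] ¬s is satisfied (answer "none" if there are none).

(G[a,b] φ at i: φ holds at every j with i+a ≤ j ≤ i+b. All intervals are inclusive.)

Evaluate at each i in [0,7]:
  i=0: ✗ (fails at j=1)
  i=1: ✗ (fails at j=1)
  i=2: ✗ (fails at j=3)
  i=3: ✗ (fails at j=3)
  i=4: ✗ (fails at j=4)
  i=5: ✗ (fails at j=6)
  i=6: ✗ (fails at j=6)
  i=7: ✗ (fails at j=7)

none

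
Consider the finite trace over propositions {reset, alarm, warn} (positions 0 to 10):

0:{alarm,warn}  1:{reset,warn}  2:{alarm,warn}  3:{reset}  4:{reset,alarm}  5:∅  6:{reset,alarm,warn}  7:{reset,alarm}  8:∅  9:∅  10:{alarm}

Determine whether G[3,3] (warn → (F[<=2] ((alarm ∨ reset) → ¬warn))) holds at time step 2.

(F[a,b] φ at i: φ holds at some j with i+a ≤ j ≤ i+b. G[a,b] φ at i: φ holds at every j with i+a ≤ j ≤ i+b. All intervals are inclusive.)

Check (warn → (F[<=2] ((alarm ∨ reset) → ¬warn))) at every j in [5,5]:
  j=5: antecedent false → ✓
All positions satisfy it → formula holds.

True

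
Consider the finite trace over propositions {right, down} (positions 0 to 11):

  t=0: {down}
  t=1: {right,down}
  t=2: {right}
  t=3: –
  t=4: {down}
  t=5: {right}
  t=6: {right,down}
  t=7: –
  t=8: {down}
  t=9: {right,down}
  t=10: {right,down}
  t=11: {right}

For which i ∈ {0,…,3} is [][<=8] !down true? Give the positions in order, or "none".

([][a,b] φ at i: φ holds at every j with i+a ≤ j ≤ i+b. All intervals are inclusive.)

none

Evaluate at each i in [0,3]:
  i=0: ✗ (fails at j=0)
  i=1: ✗ (fails at j=1)
  i=2: ✗ (fails at j=4)
  i=3: ✗ (fails at j=4)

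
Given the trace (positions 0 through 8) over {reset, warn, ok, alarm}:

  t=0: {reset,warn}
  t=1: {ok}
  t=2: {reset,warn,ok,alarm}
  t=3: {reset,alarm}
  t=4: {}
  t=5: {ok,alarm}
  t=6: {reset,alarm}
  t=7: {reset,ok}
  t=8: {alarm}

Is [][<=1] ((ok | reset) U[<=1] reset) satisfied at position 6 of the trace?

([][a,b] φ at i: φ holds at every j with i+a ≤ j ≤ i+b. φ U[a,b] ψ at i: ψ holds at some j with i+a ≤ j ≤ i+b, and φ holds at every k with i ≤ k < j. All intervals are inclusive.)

True

Check ((ok | reset) U[<=1] reset) at every j in [6,7]:
  j=6: holds
  j=7: holds
All positions satisfy it → formula holds.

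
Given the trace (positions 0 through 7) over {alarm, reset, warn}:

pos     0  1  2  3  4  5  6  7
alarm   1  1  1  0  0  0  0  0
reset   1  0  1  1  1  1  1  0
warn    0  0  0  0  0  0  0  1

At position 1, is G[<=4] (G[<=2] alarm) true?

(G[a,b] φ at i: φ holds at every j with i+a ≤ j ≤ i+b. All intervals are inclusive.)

Check G[<=2] alarm at every j in [1,5]:
  j=1: fails at 3
  j=2: fails at 3
  j=3: fails at 3
  j=4: fails at 4
  j=5: fails at 5
Fails at j=1 → formula fails.

Does not hold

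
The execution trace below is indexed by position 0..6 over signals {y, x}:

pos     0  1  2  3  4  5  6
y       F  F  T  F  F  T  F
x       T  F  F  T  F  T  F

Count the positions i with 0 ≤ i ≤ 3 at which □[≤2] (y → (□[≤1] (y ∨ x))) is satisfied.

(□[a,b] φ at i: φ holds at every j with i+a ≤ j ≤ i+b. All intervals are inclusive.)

3

Evaluate at each i in [0,3]:
  i=0: ✓ (all of [0,2])
  i=1: ✓ (all of [1,3])
  i=2: ✓ (all of [2,4])
  i=3: ✗ (fails at j=5)
Positions where it holds: {0, 1, 2} → 3.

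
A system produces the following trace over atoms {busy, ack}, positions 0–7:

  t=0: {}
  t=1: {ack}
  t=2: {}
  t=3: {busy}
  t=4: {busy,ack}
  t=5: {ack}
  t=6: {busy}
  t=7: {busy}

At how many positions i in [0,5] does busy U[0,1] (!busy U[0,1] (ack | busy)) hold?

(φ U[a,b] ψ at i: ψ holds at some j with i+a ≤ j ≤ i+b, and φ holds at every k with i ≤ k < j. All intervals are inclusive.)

Evaluate at each i in [0,5]:
  i=0: ✓ (rhs at j=0)
  i=1: ✓ (rhs at j=1)
  i=2: ✓ (rhs at j=2)
  i=3: ✓ (rhs at j=3)
  i=4: ✓ (rhs at j=4)
  i=5: ✓ (rhs at j=5)
Positions where it holds: {0, 1, 2, 3, 4, 5} → 6.

6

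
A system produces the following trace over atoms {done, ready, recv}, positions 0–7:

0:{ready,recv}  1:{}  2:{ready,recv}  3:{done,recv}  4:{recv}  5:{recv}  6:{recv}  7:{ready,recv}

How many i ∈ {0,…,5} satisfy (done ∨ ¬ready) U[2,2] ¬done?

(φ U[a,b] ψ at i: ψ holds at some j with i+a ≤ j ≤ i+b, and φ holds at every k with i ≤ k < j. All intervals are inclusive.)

3

Evaluate at each i in [0,5]:
  i=0: ✗ (lhs fails at k=0 before rhs at j=2)
  i=1: ✗ (no rhs in [3,3])
  i=2: ✗ (lhs fails at k=2 before rhs at j=4)
  i=3: ✓ (rhs at j=5; lhs holds on [3,4])
  i=4: ✓ (rhs at j=6; lhs holds on [4,5])
  i=5: ✓ (rhs at j=7; lhs holds on [5,6])
Positions where it holds: {3, 4, 5} → 3.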